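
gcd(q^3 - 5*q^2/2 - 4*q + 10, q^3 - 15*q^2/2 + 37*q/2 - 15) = q^2 - 9*q/2 + 5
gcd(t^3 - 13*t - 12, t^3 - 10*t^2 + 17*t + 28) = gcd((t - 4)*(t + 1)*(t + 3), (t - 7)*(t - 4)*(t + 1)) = t^2 - 3*t - 4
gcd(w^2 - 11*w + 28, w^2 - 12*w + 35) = w - 7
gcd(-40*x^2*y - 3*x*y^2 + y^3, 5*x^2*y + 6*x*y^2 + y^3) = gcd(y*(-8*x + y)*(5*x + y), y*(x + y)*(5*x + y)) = 5*x*y + y^2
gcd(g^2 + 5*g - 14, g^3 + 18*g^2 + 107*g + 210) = g + 7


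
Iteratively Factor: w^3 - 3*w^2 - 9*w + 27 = (w - 3)*(w^2 - 9) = (w - 3)*(w + 3)*(w - 3)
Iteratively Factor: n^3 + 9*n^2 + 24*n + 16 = (n + 1)*(n^2 + 8*n + 16) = (n + 1)*(n + 4)*(n + 4)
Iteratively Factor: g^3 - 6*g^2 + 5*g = (g)*(g^2 - 6*g + 5) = g*(g - 5)*(g - 1)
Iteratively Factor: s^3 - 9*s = (s - 3)*(s^2 + 3*s) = (s - 3)*(s + 3)*(s)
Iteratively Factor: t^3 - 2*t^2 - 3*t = (t - 3)*(t^2 + t) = (t - 3)*(t + 1)*(t)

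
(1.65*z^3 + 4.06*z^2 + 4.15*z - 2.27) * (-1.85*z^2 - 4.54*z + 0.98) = -3.0525*z^5 - 15.002*z^4 - 24.4929*z^3 - 10.6627*z^2 + 14.3728*z - 2.2246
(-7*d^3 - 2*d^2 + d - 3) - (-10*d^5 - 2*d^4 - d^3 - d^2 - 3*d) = 10*d^5 + 2*d^4 - 6*d^3 - d^2 + 4*d - 3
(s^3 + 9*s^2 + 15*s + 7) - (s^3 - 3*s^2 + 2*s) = 12*s^2 + 13*s + 7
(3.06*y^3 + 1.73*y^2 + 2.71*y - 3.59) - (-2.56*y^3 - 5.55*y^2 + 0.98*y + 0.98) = 5.62*y^3 + 7.28*y^2 + 1.73*y - 4.57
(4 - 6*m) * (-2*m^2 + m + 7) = 12*m^3 - 14*m^2 - 38*m + 28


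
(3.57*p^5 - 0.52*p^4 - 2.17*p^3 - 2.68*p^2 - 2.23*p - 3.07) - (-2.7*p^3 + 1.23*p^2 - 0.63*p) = 3.57*p^5 - 0.52*p^4 + 0.53*p^3 - 3.91*p^2 - 1.6*p - 3.07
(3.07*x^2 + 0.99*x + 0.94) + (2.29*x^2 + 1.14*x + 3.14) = 5.36*x^2 + 2.13*x + 4.08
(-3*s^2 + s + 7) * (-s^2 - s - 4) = 3*s^4 + 2*s^3 + 4*s^2 - 11*s - 28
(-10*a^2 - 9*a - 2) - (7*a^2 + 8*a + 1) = -17*a^2 - 17*a - 3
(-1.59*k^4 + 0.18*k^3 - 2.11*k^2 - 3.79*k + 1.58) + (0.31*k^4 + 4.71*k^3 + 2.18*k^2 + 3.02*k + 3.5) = -1.28*k^4 + 4.89*k^3 + 0.0700000000000003*k^2 - 0.77*k + 5.08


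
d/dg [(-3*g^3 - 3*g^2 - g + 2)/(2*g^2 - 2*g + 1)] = (-6*g^4 + 12*g^3 - g^2 - 14*g + 3)/(4*g^4 - 8*g^3 + 8*g^2 - 4*g + 1)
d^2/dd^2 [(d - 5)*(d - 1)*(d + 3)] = 6*d - 6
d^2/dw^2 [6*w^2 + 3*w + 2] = 12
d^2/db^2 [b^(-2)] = 6/b^4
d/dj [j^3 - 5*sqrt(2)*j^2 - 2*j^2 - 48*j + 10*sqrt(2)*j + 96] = 3*j^2 - 10*sqrt(2)*j - 4*j - 48 + 10*sqrt(2)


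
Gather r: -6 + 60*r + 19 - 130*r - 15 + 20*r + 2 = -50*r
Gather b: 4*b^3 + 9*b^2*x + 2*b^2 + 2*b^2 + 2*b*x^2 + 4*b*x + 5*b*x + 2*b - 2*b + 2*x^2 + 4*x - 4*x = 4*b^3 + b^2*(9*x + 4) + b*(2*x^2 + 9*x) + 2*x^2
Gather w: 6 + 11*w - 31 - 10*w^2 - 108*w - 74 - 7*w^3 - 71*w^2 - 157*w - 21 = -7*w^3 - 81*w^2 - 254*w - 120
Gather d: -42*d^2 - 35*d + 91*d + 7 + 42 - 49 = -42*d^2 + 56*d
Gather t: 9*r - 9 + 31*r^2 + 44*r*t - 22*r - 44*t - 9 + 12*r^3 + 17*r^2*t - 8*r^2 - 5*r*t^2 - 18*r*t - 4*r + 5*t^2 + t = 12*r^3 + 23*r^2 - 17*r + t^2*(5 - 5*r) + t*(17*r^2 + 26*r - 43) - 18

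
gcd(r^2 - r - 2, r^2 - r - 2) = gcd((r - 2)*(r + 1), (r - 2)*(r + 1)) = r^2 - r - 2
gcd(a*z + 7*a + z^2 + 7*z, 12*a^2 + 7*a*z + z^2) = 1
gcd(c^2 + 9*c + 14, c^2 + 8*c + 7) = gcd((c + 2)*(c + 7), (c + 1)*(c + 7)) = c + 7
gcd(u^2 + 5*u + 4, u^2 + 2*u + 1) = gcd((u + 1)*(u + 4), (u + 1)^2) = u + 1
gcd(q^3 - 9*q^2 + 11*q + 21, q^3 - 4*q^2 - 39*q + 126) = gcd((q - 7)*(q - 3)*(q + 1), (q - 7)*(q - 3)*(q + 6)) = q^2 - 10*q + 21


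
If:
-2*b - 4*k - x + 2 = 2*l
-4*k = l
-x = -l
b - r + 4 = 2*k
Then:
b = 1 - x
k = -x/4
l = x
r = 5 - x/2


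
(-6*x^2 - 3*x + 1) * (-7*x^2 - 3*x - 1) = 42*x^4 + 39*x^3 + 8*x^2 - 1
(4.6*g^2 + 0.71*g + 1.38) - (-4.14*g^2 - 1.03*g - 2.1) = 8.74*g^2 + 1.74*g + 3.48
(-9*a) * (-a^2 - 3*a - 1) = 9*a^3 + 27*a^2 + 9*a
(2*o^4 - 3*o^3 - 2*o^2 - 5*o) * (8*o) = 16*o^5 - 24*o^4 - 16*o^3 - 40*o^2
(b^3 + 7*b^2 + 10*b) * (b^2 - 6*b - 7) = b^5 + b^4 - 39*b^3 - 109*b^2 - 70*b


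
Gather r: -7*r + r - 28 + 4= -6*r - 24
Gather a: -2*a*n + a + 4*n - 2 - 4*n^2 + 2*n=a*(1 - 2*n) - 4*n^2 + 6*n - 2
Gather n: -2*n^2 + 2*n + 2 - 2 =-2*n^2 + 2*n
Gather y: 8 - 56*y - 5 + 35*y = 3 - 21*y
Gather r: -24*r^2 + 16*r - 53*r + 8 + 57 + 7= -24*r^2 - 37*r + 72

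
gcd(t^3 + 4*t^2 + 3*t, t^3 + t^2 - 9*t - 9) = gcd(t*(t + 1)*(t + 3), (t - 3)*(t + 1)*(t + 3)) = t^2 + 4*t + 3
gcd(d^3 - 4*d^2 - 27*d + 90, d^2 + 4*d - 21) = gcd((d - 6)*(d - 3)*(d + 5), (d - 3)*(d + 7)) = d - 3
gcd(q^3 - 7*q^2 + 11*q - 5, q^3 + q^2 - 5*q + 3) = q^2 - 2*q + 1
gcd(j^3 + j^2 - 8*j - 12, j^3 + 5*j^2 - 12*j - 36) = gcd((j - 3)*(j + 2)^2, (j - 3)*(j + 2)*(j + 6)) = j^2 - j - 6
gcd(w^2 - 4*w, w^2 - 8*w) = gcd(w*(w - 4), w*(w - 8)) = w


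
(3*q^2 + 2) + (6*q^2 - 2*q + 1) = 9*q^2 - 2*q + 3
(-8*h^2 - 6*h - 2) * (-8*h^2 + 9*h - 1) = 64*h^4 - 24*h^3 - 30*h^2 - 12*h + 2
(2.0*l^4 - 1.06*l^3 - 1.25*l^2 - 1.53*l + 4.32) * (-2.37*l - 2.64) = -4.74*l^5 - 2.7678*l^4 + 5.7609*l^3 + 6.9261*l^2 - 6.1992*l - 11.4048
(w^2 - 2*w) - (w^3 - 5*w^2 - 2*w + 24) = -w^3 + 6*w^2 - 24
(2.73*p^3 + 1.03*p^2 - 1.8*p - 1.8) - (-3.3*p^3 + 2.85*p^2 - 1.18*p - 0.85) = 6.03*p^3 - 1.82*p^2 - 0.62*p - 0.95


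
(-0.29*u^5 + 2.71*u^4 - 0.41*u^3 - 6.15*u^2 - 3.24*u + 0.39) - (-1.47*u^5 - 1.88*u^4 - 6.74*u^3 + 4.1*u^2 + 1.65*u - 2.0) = 1.18*u^5 + 4.59*u^4 + 6.33*u^3 - 10.25*u^2 - 4.89*u + 2.39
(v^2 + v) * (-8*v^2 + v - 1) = -8*v^4 - 7*v^3 - v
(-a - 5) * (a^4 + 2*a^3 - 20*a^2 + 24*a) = -a^5 - 7*a^4 + 10*a^3 + 76*a^2 - 120*a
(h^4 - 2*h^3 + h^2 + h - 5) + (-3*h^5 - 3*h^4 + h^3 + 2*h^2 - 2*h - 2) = -3*h^5 - 2*h^4 - h^3 + 3*h^2 - h - 7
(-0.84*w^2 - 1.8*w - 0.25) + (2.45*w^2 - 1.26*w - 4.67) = 1.61*w^2 - 3.06*w - 4.92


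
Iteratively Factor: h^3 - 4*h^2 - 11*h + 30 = (h + 3)*(h^2 - 7*h + 10) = (h - 2)*(h + 3)*(h - 5)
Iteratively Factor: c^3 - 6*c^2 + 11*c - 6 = (c - 2)*(c^2 - 4*c + 3) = (c - 3)*(c - 2)*(c - 1)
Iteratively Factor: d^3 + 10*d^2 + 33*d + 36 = (d + 3)*(d^2 + 7*d + 12) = (d + 3)^2*(d + 4)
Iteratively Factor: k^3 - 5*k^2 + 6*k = (k - 3)*(k^2 - 2*k) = (k - 3)*(k - 2)*(k)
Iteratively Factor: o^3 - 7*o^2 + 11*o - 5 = (o - 1)*(o^2 - 6*o + 5) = (o - 5)*(o - 1)*(o - 1)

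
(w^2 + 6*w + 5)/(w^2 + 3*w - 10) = (w + 1)/(w - 2)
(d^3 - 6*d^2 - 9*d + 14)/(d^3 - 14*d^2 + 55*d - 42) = (d + 2)/(d - 6)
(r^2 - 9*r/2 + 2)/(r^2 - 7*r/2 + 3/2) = (r - 4)/(r - 3)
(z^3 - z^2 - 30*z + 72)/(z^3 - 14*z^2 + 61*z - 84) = (z + 6)/(z - 7)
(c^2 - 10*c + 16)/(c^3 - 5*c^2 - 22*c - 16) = (c - 2)/(c^2 + 3*c + 2)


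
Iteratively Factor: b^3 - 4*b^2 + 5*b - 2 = (b - 1)*(b^2 - 3*b + 2) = (b - 2)*(b - 1)*(b - 1)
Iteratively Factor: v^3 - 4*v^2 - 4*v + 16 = (v + 2)*(v^2 - 6*v + 8) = (v - 2)*(v + 2)*(v - 4)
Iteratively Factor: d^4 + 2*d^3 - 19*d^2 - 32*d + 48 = (d + 4)*(d^3 - 2*d^2 - 11*d + 12) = (d - 4)*(d + 4)*(d^2 + 2*d - 3) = (d - 4)*(d + 3)*(d + 4)*(d - 1)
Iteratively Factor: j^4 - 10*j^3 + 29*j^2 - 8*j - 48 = (j - 4)*(j^3 - 6*j^2 + 5*j + 12) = (j - 4)*(j - 3)*(j^2 - 3*j - 4) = (j - 4)^2*(j - 3)*(j + 1)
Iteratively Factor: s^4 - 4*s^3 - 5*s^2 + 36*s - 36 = (s + 3)*(s^3 - 7*s^2 + 16*s - 12) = (s - 3)*(s + 3)*(s^2 - 4*s + 4) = (s - 3)*(s - 2)*(s + 3)*(s - 2)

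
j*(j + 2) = j^2 + 2*j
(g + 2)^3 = g^3 + 6*g^2 + 12*g + 8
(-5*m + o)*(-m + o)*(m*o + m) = 5*m^3*o + 5*m^3 - 6*m^2*o^2 - 6*m^2*o + m*o^3 + m*o^2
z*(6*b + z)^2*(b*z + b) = 36*b^3*z^2 + 36*b^3*z + 12*b^2*z^3 + 12*b^2*z^2 + b*z^4 + b*z^3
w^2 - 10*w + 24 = (w - 6)*(w - 4)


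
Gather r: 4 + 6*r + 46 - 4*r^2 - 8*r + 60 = -4*r^2 - 2*r + 110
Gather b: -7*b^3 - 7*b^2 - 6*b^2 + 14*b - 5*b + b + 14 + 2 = -7*b^3 - 13*b^2 + 10*b + 16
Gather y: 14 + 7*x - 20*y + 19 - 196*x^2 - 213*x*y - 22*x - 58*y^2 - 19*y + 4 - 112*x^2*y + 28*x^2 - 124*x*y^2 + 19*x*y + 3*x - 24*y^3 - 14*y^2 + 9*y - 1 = -168*x^2 - 12*x - 24*y^3 + y^2*(-124*x - 72) + y*(-112*x^2 - 194*x - 30) + 36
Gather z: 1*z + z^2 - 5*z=z^2 - 4*z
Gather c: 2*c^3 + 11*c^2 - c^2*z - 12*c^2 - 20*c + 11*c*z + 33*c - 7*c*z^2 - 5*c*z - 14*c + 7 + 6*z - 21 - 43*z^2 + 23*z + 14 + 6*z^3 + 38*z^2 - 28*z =2*c^3 + c^2*(-z - 1) + c*(-7*z^2 + 6*z - 1) + 6*z^3 - 5*z^2 + z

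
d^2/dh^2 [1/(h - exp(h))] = (2*(1 - exp(h))^2 + (h - exp(h))*exp(h))/(h - exp(h))^3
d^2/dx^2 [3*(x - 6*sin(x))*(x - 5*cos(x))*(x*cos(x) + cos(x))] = -3*x^3*cos(x) - 18*x^2*sin(x) + 36*x^2*sin(2*x) - 3*x^2*cos(x) + 30*x^2*cos(2*x) - 69*x*sin(x)/2 + 96*x*sin(2*x) - 405*x*sin(3*x)/2 + 18*x*cos(x) - 42*x*cos(2*x) - 45*sin(x)/2 + 12*sin(2*x) - 405*sin(3*x)/2 + 51*cos(x) - 51*cos(2*x) + 135*cos(3*x) - 15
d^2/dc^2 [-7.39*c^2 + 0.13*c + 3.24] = -14.7800000000000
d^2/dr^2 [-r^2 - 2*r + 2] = -2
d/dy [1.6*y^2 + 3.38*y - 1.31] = 3.2*y + 3.38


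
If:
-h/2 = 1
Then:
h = -2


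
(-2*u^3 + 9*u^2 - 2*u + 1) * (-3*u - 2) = 6*u^4 - 23*u^3 - 12*u^2 + u - 2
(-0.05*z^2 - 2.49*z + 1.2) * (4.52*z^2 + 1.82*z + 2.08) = -0.226*z^4 - 11.3458*z^3 + 0.788199999999999*z^2 - 2.9952*z + 2.496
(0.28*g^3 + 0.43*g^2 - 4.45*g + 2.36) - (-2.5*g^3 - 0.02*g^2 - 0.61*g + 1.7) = 2.78*g^3 + 0.45*g^2 - 3.84*g + 0.66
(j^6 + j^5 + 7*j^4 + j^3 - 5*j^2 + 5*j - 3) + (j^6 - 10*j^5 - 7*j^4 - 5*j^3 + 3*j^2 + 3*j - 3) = 2*j^6 - 9*j^5 - 4*j^3 - 2*j^2 + 8*j - 6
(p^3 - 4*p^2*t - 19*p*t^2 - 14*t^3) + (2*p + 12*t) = p^3 - 4*p^2*t - 19*p*t^2 + 2*p - 14*t^3 + 12*t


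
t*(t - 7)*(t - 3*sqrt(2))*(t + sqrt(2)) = t^4 - 7*t^3 - 2*sqrt(2)*t^3 - 6*t^2 + 14*sqrt(2)*t^2 + 42*t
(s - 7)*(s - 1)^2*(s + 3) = s^4 - 6*s^3 - 12*s^2 + 38*s - 21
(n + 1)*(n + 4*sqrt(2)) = n^2 + n + 4*sqrt(2)*n + 4*sqrt(2)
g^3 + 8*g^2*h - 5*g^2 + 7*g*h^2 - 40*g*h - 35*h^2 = (g - 5)*(g + h)*(g + 7*h)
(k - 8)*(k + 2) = k^2 - 6*k - 16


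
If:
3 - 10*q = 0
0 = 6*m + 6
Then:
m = -1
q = 3/10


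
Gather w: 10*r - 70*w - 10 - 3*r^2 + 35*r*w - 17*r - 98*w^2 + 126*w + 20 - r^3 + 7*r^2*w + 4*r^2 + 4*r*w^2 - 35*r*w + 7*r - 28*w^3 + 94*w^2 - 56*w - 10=-r^3 + 7*r^2*w + r^2 - 28*w^3 + w^2*(4*r - 4)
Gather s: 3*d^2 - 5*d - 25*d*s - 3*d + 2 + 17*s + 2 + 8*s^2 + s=3*d^2 - 8*d + 8*s^2 + s*(18 - 25*d) + 4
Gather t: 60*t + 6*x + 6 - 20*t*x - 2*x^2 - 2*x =t*(60 - 20*x) - 2*x^2 + 4*x + 6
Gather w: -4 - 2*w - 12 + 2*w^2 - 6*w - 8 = 2*w^2 - 8*w - 24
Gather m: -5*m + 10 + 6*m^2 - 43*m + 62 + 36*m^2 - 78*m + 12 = 42*m^2 - 126*m + 84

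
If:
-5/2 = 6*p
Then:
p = -5/12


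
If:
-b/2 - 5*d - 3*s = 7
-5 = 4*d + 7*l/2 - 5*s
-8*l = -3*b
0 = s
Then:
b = 48/73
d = -107/73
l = 18/73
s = 0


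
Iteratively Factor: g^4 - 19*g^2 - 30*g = (g + 2)*(g^3 - 2*g^2 - 15*g) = (g - 5)*(g + 2)*(g^2 + 3*g) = (g - 5)*(g + 2)*(g + 3)*(g)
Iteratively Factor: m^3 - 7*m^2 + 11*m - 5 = (m - 5)*(m^2 - 2*m + 1) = (m - 5)*(m - 1)*(m - 1)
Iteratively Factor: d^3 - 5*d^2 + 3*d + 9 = (d - 3)*(d^2 - 2*d - 3) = (d - 3)^2*(d + 1)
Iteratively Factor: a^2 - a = (a)*(a - 1)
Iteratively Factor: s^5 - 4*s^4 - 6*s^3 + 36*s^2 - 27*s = (s - 3)*(s^4 - s^3 - 9*s^2 + 9*s) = (s - 3)^2*(s^3 + 2*s^2 - 3*s) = (s - 3)^2*(s - 1)*(s^2 + 3*s) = (s - 3)^2*(s - 1)*(s + 3)*(s)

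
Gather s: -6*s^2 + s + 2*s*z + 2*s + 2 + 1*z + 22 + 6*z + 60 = -6*s^2 + s*(2*z + 3) + 7*z + 84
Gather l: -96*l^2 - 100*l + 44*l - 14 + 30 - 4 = -96*l^2 - 56*l + 12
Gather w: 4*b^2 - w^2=4*b^2 - w^2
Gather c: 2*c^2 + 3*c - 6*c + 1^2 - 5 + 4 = 2*c^2 - 3*c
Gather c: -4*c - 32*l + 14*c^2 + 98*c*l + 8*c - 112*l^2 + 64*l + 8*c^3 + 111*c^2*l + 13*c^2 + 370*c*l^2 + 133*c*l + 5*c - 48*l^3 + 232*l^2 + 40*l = 8*c^3 + c^2*(111*l + 27) + c*(370*l^2 + 231*l + 9) - 48*l^3 + 120*l^2 + 72*l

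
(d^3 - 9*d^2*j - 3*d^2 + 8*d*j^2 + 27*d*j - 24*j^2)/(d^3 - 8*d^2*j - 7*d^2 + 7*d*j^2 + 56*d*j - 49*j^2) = (d^2 - 8*d*j - 3*d + 24*j)/(d^2 - 7*d*j - 7*d + 49*j)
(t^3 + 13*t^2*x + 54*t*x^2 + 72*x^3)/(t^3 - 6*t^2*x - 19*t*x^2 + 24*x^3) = (t^2 + 10*t*x + 24*x^2)/(t^2 - 9*t*x + 8*x^2)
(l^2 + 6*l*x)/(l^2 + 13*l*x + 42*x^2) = l/(l + 7*x)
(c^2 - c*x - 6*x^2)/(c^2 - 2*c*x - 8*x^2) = (-c + 3*x)/(-c + 4*x)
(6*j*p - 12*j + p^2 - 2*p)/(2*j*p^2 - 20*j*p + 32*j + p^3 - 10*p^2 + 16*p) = (6*j + p)/(2*j*p - 16*j + p^2 - 8*p)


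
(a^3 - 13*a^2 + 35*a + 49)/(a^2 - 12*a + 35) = (a^2 - 6*a - 7)/(a - 5)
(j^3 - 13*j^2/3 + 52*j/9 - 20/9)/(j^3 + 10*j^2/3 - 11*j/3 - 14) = (9*j^2 - 21*j + 10)/(3*(3*j^2 + 16*j + 21))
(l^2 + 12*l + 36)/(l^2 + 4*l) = (l^2 + 12*l + 36)/(l*(l + 4))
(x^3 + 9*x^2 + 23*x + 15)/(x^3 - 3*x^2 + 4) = (x^2 + 8*x + 15)/(x^2 - 4*x + 4)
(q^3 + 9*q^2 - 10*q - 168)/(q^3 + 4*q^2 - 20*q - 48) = (q + 7)/(q + 2)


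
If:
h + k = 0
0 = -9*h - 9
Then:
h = -1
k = 1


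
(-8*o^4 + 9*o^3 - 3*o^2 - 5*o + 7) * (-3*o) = 24*o^5 - 27*o^4 + 9*o^3 + 15*o^2 - 21*o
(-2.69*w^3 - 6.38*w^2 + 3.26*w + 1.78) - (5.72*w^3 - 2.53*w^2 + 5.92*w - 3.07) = -8.41*w^3 - 3.85*w^2 - 2.66*w + 4.85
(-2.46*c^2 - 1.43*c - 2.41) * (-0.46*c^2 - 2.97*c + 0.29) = 1.1316*c^4 + 7.964*c^3 + 4.6423*c^2 + 6.743*c - 0.6989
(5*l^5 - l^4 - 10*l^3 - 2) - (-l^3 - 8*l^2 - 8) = 5*l^5 - l^4 - 9*l^3 + 8*l^2 + 6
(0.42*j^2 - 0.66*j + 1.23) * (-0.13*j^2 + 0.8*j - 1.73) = -0.0546*j^4 + 0.4218*j^3 - 1.4145*j^2 + 2.1258*j - 2.1279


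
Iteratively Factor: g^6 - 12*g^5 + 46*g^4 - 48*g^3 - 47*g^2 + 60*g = (g)*(g^5 - 12*g^4 + 46*g^3 - 48*g^2 - 47*g + 60) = g*(g - 1)*(g^4 - 11*g^3 + 35*g^2 - 13*g - 60) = g*(g - 1)*(g + 1)*(g^3 - 12*g^2 + 47*g - 60) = g*(g - 5)*(g - 1)*(g + 1)*(g^2 - 7*g + 12) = g*(g - 5)*(g - 4)*(g - 1)*(g + 1)*(g - 3)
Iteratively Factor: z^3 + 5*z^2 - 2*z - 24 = (z + 3)*(z^2 + 2*z - 8) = (z + 3)*(z + 4)*(z - 2)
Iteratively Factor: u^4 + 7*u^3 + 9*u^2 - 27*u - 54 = (u + 3)*(u^3 + 4*u^2 - 3*u - 18) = (u - 2)*(u + 3)*(u^2 + 6*u + 9) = (u - 2)*(u + 3)^2*(u + 3)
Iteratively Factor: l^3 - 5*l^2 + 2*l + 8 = (l - 4)*(l^2 - l - 2) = (l - 4)*(l + 1)*(l - 2)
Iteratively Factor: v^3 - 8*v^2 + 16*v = (v)*(v^2 - 8*v + 16) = v*(v - 4)*(v - 4)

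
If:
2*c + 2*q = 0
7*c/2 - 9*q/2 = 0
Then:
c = 0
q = 0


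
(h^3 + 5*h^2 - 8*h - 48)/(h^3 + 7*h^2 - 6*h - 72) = (h + 4)/(h + 6)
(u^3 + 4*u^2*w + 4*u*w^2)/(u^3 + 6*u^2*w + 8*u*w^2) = (u + 2*w)/(u + 4*w)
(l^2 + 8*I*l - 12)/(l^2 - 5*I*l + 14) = (l + 6*I)/(l - 7*I)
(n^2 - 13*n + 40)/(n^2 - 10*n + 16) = (n - 5)/(n - 2)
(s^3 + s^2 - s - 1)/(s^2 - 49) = (s^3 + s^2 - s - 1)/(s^2 - 49)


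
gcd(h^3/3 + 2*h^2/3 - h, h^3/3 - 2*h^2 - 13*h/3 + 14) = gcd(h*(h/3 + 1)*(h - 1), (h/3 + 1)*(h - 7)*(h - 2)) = h + 3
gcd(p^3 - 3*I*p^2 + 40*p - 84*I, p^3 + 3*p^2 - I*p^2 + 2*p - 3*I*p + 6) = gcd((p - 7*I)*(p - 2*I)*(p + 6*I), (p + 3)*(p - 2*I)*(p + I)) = p - 2*I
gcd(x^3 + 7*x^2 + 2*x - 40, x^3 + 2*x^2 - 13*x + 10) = x^2 + 3*x - 10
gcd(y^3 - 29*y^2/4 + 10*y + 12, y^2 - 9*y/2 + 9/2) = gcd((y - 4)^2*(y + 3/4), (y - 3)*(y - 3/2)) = 1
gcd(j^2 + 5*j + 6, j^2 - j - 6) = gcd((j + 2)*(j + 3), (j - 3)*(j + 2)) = j + 2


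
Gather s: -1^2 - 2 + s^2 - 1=s^2 - 4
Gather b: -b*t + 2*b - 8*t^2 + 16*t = b*(2 - t) - 8*t^2 + 16*t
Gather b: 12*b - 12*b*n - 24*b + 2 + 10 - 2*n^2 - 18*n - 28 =b*(-12*n - 12) - 2*n^2 - 18*n - 16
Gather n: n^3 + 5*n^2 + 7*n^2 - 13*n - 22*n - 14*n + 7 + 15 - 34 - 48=n^3 + 12*n^2 - 49*n - 60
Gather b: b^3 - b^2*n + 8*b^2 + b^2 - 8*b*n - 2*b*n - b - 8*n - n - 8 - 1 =b^3 + b^2*(9 - n) + b*(-10*n - 1) - 9*n - 9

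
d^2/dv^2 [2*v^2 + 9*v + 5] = 4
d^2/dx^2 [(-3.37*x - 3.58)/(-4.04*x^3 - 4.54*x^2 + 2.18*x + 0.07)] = (330.022752*x^5 + 1072.043088*x^4 + 1248.88956*x^3 + 264.994944*x^2 - 200.091396*x + 35.274108)/(65.939264*x^9 + 222.300192*x^8 + 143.069328*x^7 - 149.759*x^6 - 84.904248*x^5 + 64.098276*x^4 - 6.14402*x^3 - 0.931266*x^2 - 0.032046*x - 0.000343)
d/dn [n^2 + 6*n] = 2*n + 6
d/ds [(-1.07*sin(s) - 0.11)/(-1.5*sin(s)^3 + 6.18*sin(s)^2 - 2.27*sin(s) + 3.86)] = (-3.21*sin(s)^3 + 6.1176*sin(s)^2 + 1.3596*sin(s) - 4.3799)*cos(s)/(2.25*sin(s)^6 - 18.54*sin(s)^5 + 45.0024*sin(s)^4 - 39.6372*sin(s)^3 + 52.8625*sin(s)^2 - 17.5244*sin(s) + 14.8996)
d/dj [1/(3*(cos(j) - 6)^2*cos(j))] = (cos(j) - 2)*sin(j)/((cos(j) - 6)^3*cos(j)^2)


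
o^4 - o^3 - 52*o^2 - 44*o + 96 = (o - 8)*(o - 1)*(o + 2)*(o + 6)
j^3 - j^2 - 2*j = j*(j - 2)*(j + 1)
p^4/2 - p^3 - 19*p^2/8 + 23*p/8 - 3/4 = (p/2 + 1)*(p - 3)*(p - 1/2)^2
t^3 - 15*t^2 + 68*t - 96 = (t - 8)*(t - 4)*(t - 3)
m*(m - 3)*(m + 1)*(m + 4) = m^4 + 2*m^3 - 11*m^2 - 12*m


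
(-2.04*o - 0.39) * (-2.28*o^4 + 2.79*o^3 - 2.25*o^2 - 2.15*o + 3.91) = 4.6512*o^5 - 4.8024*o^4 + 3.5019*o^3 + 5.2635*o^2 - 7.1379*o - 1.5249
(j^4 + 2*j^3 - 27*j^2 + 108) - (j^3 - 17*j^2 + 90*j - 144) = j^4 + j^3 - 10*j^2 - 90*j + 252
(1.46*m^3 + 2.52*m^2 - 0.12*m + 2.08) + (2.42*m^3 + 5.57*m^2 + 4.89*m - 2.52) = 3.88*m^3 + 8.09*m^2 + 4.77*m - 0.44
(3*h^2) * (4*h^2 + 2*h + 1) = 12*h^4 + 6*h^3 + 3*h^2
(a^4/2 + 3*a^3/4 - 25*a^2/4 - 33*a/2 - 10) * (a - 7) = a^5/2 - 11*a^4/4 - 23*a^3/2 + 109*a^2/4 + 211*a/2 + 70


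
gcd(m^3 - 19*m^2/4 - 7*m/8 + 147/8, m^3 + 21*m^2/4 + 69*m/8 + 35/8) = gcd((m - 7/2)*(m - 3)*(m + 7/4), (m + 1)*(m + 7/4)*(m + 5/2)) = m + 7/4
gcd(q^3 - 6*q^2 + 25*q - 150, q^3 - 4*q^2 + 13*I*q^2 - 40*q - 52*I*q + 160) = q + 5*I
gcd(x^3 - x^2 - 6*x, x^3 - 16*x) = x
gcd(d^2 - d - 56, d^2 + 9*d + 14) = d + 7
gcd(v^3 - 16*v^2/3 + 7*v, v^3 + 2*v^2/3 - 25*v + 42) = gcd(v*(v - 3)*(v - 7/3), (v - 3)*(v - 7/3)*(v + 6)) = v^2 - 16*v/3 + 7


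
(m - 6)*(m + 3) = m^2 - 3*m - 18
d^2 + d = d*(d + 1)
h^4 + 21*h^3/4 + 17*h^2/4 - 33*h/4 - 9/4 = (h - 1)*(h + 1/4)*(h + 3)^2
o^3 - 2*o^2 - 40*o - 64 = (o - 8)*(o + 2)*(o + 4)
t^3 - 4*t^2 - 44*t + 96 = (t - 8)*(t - 2)*(t + 6)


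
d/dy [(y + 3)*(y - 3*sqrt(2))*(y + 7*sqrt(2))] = 3*y^2 + 6*y + 8*sqrt(2)*y - 42 + 12*sqrt(2)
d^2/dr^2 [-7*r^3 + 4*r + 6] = -42*r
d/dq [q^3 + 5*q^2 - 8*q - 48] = 3*q^2 + 10*q - 8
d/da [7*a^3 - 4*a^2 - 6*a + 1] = 21*a^2 - 8*a - 6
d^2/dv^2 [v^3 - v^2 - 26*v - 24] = 6*v - 2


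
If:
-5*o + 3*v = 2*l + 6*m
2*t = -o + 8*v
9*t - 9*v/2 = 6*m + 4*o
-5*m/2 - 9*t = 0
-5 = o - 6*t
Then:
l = 1145/28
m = 1095/28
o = -1965/28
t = -1825/168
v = -965/84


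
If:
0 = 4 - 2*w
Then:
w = 2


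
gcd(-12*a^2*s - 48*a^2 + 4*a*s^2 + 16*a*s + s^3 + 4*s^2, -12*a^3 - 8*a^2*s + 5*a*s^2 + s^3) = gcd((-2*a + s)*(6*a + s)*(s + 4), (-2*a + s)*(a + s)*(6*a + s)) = -12*a^2 + 4*a*s + s^2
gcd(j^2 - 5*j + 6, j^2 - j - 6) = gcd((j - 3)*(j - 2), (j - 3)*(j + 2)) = j - 3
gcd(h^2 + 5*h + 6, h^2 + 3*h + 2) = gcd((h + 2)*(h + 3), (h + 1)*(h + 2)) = h + 2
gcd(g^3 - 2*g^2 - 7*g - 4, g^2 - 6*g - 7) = g + 1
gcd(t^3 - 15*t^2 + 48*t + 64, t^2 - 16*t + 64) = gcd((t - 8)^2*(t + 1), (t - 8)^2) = t^2 - 16*t + 64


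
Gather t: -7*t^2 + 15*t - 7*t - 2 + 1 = -7*t^2 + 8*t - 1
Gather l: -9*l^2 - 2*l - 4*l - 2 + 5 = -9*l^2 - 6*l + 3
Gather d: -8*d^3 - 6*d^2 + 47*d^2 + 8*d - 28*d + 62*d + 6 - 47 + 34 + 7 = -8*d^3 + 41*d^2 + 42*d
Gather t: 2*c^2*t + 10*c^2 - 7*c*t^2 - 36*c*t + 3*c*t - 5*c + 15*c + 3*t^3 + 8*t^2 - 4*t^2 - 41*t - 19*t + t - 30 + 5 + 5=10*c^2 + 10*c + 3*t^3 + t^2*(4 - 7*c) + t*(2*c^2 - 33*c - 59) - 20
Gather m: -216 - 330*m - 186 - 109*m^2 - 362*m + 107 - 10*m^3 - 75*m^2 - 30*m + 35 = -10*m^3 - 184*m^2 - 722*m - 260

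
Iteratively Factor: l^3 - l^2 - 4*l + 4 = (l - 2)*(l^2 + l - 2) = (l - 2)*(l + 2)*(l - 1)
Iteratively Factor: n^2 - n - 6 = (n - 3)*(n + 2)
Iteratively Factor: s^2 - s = (s - 1)*(s)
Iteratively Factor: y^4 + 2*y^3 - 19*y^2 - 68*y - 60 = (y + 2)*(y^3 - 19*y - 30) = (y - 5)*(y + 2)*(y^2 + 5*y + 6) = (y - 5)*(y + 2)*(y + 3)*(y + 2)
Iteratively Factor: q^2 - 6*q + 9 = (q - 3)*(q - 3)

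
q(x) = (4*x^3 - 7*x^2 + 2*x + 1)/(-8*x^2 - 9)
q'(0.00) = -0.22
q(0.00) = -0.11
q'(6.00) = -0.50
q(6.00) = -2.10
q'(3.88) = -0.48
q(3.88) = -1.06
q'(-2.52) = -0.63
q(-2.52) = 1.88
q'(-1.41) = -0.85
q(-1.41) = 1.08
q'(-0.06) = -0.33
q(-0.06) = -0.09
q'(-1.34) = -0.87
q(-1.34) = 1.02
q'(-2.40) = -0.64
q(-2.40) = 1.80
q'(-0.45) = -0.90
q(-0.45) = 0.16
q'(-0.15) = -0.49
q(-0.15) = -0.06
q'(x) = 16*x*(4*x^3 - 7*x^2 + 2*x + 1)/(-8*x^2 - 9)^2 + (12*x^2 - 14*x + 2)/(-8*x^2 - 9) = 2*(-16*x^4 - 46*x^2 + 71*x - 9)/(64*x^4 + 144*x^2 + 81)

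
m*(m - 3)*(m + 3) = m^3 - 9*m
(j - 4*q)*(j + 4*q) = j^2 - 16*q^2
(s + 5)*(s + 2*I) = s^2 + 5*s + 2*I*s + 10*I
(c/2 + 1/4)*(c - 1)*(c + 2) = c^3/2 + 3*c^2/4 - 3*c/4 - 1/2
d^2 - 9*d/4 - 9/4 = (d - 3)*(d + 3/4)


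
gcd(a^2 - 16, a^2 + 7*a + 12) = a + 4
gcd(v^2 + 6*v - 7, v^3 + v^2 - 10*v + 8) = v - 1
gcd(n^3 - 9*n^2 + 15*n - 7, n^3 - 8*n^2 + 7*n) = n^2 - 8*n + 7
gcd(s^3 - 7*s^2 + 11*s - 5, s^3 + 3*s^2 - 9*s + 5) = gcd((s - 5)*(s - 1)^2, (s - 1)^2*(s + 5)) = s^2 - 2*s + 1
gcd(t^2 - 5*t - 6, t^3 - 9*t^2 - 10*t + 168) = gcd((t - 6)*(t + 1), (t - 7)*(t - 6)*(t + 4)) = t - 6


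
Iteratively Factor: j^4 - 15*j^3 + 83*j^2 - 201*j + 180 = (j - 4)*(j^3 - 11*j^2 + 39*j - 45) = (j - 5)*(j - 4)*(j^2 - 6*j + 9) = (j - 5)*(j - 4)*(j - 3)*(j - 3)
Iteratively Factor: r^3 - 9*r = (r)*(r^2 - 9) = r*(r + 3)*(r - 3)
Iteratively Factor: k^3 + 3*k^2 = (k + 3)*(k^2) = k*(k + 3)*(k)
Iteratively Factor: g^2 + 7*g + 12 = (g + 3)*(g + 4)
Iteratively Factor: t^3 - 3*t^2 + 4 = (t - 2)*(t^2 - t - 2) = (t - 2)*(t + 1)*(t - 2)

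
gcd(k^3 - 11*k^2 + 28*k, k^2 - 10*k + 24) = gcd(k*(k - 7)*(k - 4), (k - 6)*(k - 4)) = k - 4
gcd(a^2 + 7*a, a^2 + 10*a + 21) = a + 7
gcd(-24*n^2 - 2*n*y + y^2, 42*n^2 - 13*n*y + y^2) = -6*n + y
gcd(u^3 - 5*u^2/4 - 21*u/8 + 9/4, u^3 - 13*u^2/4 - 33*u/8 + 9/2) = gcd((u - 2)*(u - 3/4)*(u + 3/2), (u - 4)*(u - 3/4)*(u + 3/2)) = u^2 + 3*u/4 - 9/8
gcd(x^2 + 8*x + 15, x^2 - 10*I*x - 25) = 1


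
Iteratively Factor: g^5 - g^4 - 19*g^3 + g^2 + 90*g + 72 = (g + 1)*(g^4 - 2*g^3 - 17*g^2 + 18*g + 72) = (g + 1)*(g + 3)*(g^3 - 5*g^2 - 2*g + 24) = (g + 1)*(g + 2)*(g + 3)*(g^2 - 7*g + 12) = (g - 3)*(g + 1)*(g + 2)*(g + 3)*(g - 4)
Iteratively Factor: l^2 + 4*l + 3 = (l + 3)*(l + 1)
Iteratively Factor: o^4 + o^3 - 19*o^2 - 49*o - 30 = (o + 1)*(o^3 - 19*o - 30) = (o + 1)*(o + 3)*(o^2 - 3*o - 10) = (o - 5)*(o + 1)*(o + 3)*(o + 2)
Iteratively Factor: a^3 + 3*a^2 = (a)*(a^2 + 3*a) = a^2*(a + 3)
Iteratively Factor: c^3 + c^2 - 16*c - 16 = (c - 4)*(c^2 + 5*c + 4) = (c - 4)*(c + 4)*(c + 1)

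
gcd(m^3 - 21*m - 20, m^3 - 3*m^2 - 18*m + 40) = m^2 - m - 20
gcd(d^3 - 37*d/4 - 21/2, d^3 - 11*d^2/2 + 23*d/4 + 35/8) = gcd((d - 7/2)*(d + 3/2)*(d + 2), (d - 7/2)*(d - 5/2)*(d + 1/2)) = d - 7/2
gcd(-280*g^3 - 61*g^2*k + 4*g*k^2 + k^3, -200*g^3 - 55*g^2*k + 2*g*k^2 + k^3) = 40*g^2 + 3*g*k - k^2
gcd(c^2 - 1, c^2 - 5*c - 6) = c + 1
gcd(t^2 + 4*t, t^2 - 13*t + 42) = 1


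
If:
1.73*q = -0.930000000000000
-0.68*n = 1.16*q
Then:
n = 0.92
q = -0.54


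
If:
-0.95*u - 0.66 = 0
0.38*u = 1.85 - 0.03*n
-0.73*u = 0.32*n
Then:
No Solution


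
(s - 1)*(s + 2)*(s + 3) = s^3 + 4*s^2 + s - 6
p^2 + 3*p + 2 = (p + 1)*(p + 2)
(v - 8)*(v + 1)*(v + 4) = v^3 - 3*v^2 - 36*v - 32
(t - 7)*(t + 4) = t^2 - 3*t - 28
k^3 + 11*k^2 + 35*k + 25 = (k + 1)*(k + 5)^2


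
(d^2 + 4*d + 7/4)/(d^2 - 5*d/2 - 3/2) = (d + 7/2)/(d - 3)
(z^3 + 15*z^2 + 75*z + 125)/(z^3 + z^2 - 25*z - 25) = (z^2 + 10*z + 25)/(z^2 - 4*z - 5)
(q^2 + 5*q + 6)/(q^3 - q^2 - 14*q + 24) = (q^2 + 5*q + 6)/(q^3 - q^2 - 14*q + 24)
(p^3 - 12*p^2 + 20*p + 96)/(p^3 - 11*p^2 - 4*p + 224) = (p^2 - 4*p - 12)/(p^2 - 3*p - 28)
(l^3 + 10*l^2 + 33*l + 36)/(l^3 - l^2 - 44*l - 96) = (l + 3)/(l - 8)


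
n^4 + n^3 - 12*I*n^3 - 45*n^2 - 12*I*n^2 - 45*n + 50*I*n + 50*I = (n + 1)*(n - 5*I)^2*(n - 2*I)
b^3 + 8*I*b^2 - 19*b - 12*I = (b + I)*(b + 3*I)*(b + 4*I)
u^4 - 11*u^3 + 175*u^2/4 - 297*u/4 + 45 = (u - 4)*(u - 3)*(u - 5/2)*(u - 3/2)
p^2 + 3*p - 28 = (p - 4)*(p + 7)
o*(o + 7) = o^2 + 7*o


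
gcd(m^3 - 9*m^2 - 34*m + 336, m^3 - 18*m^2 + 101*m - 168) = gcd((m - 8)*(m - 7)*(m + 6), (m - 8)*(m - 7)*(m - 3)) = m^2 - 15*m + 56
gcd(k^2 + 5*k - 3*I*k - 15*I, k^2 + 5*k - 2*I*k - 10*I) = k + 5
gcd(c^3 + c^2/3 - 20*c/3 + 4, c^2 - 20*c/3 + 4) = c - 2/3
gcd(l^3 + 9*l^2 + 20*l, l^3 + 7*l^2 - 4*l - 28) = 1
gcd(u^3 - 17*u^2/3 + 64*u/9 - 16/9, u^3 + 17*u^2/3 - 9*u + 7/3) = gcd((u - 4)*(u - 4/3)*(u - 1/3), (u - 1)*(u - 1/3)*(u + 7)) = u - 1/3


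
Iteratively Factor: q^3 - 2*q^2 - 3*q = (q + 1)*(q^2 - 3*q) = q*(q + 1)*(q - 3)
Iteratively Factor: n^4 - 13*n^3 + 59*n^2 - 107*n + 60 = (n - 3)*(n^3 - 10*n^2 + 29*n - 20) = (n - 4)*(n - 3)*(n^2 - 6*n + 5) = (n - 5)*(n - 4)*(n - 3)*(n - 1)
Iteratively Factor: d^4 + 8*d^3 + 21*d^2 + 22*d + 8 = (d + 1)*(d^3 + 7*d^2 + 14*d + 8) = (d + 1)^2*(d^2 + 6*d + 8) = (d + 1)^2*(d + 4)*(d + 2)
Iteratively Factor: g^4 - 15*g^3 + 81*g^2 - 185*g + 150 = (g - 5)*(g^3 - 10*g^2 + 31*g - 30) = (g - 5)*(g - 2)*(g^2 - 8*g + 15) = (g - 5)*(g - 3)*(g - 2)*(g - 5)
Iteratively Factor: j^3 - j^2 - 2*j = (j - 2)*(j^2 + j) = j*(j - 2)*(j + 1)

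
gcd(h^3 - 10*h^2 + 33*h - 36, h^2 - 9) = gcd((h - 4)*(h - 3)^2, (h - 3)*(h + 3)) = h - 3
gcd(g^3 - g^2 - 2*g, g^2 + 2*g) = g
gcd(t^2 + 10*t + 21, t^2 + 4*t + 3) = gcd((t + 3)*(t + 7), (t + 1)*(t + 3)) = t + 3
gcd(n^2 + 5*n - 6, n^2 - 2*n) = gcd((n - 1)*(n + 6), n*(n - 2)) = 1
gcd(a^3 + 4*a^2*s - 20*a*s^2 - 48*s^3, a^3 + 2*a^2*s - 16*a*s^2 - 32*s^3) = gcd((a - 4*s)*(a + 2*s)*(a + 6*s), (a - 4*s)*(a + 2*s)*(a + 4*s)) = -a^2 + 2*a*s + 8*s^2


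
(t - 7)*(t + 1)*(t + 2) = t^3 - 4*t^2 - 19*t - 14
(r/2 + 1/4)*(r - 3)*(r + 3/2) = r^3/2 - r^2/2 - 21*r/8 - 9/8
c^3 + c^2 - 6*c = c*(c - 2)*(c + 3)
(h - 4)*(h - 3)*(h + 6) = h^3 - h^2 - 30*h + 72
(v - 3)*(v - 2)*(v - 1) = v^3 - 6*v^2 + 11*v - 6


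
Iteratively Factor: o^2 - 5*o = (o - 5)*(o)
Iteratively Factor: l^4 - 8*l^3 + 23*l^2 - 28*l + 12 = (l - 2)*(l^3 - 6*l^2 + 11*l - 6) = (l - 2)^2*(l^2 - 4*l + 3) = (l - 2)^2*(l - 1)*(l - 3)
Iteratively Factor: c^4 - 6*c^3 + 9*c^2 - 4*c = (c)*(c^3 - 6*c^2 + 9*c - 4) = c*(c - 1)*(c^2 - 5*c + 4) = c*(c - 1)^2*(c - 4)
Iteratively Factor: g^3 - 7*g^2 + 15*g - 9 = (g - 1)*(g^2 - 6*g + 9) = (g - 3)*(g - 1)*(g - 3)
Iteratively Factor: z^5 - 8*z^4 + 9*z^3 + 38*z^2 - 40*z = (z + 2)*(z^4 - 10*z^3 + 29*z^2 - 20*z) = (z - 4)*(z + 2)*(z^3 - 6*z^2 + 5*z) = (z - 4)*(z - 1)*(z + 2)*(z^2 - 5*z) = z*(z - 4)*(z - 1)*(z + 2)*(z - 5)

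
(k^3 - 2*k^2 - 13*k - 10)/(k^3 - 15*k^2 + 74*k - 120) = (k^2 + 3*k + 2)/(k^2 - 10*k + 24)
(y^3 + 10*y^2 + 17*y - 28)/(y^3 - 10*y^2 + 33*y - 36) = (y^3 + 10*y^2 + 17*y - 28)/(y^3 - 10*y^2 + 33*y - 36)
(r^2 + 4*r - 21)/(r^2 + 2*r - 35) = (r - 3)/(r - 5)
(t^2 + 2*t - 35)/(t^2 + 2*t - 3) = (t^2 + 2*t - 35)/(t^2 + 2*t - 3)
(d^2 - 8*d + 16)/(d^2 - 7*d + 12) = (d - 4)/(d - 3)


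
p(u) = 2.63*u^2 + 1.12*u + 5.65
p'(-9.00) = -46.22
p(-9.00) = 208.60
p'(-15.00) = -77.78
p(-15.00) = 580.60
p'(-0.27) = -0.30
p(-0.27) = 5.54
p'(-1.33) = -5.88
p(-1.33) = 8.81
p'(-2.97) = -14.50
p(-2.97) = 25.52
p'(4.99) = 27.37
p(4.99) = 76.73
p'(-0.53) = -1.67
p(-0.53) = 5.80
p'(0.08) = 1.54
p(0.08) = 5.76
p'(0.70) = 4.80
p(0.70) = 7.72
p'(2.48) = 14.16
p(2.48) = 24.60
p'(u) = 5.26*u + 1.12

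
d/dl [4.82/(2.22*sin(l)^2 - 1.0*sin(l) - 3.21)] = (4.82 - 21.4008*sin(l))*cos(l)/(-2.22*sin(l)^2 + 1.0*sin(l) + 3.21)^2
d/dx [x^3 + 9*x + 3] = 3*x^2 + 9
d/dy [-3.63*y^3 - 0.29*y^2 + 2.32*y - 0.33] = -10.89*y^2 - 0.58*y + 2.32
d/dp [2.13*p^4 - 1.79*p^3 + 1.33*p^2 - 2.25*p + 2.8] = 8.52*p^3 - 5.37*p^2 + 2.66*p - 2.25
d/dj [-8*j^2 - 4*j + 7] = -16*j - 4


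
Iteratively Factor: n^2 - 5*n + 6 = (n - 2)*(n - 3)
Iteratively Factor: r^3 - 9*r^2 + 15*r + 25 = (r + 1)*(r^2 - 10*r + 25) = (r - 5)*(r + 1)*(r - 5)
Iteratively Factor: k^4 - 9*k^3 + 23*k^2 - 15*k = (k - 5)*(k^3 - 4*k^2 + 3*k) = (k - 5)*(k - 1)*(k^2 - 3*k) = k*(k - 5)*(k - 1)*(k - 3)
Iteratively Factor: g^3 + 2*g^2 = (g)*(g^2 + 2*g) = g*(g + 2)*(g)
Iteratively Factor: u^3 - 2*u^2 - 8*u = (u - 4)*(u^2 + 2*u) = (u - 4)*(u + 2)*(u)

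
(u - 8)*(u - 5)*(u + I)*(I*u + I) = I*u^4 - u^3 - 12*I*u^3 + 12*u^2 + 27*I*u^2 - 27*u + 40*I*u - 40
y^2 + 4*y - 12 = (y - 2)*(y + 6)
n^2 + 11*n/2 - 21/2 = (n - 3/2)*(n + 7)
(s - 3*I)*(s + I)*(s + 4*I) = s^3 + 2*I*s^2 + 11*s + 12*I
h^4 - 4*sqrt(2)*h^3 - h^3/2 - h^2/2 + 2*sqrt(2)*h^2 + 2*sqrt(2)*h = h*(h - 1)*(h + 1/2)*(h - 4*sqrt(2))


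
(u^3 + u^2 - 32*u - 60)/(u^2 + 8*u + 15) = (u^2 - 4*u - 12)/(u + 3)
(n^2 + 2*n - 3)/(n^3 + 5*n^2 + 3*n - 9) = 1/(n + 3)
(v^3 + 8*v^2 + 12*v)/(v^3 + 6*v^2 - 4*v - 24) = v/(v - 2)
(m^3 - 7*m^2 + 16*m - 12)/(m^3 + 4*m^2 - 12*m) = (m^2 - 5*m + 6)/(m*(m + 6))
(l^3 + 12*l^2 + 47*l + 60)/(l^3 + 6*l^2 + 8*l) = (l^2 + 8*l + 15)/(l*(l + 2))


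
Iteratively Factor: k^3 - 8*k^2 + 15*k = (k - 3)*(k^2 - 5*k) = (k - 5)*(k - 3)*(k)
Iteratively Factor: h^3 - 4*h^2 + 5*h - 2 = (h - 2)*(h^2 - 2*h + 1) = (h - 2)*(h - 1)*(h - 1)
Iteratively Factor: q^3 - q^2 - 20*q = (q - 5)*(q^2 + 4*q) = q*(q - 5)*(q + 4)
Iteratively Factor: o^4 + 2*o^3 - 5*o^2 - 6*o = (o + 3)*(o^3 - o^2 - 2*o) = (o - 2)*(o + 3)*(o^2 + o) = (o - 2)*(o + 1)*(o + 3)*(o)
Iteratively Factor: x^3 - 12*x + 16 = (x - 2)*(x^2 + 2*x - 8) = (x - 2)^2*(x + 4)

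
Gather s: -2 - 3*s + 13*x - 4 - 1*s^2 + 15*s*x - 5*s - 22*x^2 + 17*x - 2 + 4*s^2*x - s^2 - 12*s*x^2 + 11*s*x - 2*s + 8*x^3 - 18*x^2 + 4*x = s^2*(4*x - 2) + s*(-12*x^2 + 26*x - 10) + 8*x^3 - 40*x^2 + 34*x - 8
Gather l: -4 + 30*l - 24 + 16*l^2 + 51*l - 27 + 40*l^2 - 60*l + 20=56*l^2 + 21*l - 35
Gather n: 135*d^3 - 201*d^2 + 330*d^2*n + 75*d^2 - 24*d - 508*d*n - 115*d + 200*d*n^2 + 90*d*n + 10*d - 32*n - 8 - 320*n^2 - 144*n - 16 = 135*d^3 - 126*d^2 - 129*d + n^2*(200*d - 320) + n*(330*d^2 - 418*d - 176) - 24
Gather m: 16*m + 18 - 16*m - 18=0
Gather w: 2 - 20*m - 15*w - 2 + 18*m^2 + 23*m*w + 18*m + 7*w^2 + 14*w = 18*m^2 - 2*m + 7*w^2 + w*(23*m - 1)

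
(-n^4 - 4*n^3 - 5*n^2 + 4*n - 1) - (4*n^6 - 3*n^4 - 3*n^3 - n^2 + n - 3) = -4*n^6 + 2*n^4 - n^3 - 4*n^2 + 3*n + 2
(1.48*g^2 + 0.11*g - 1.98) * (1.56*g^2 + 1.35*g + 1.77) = 2.3088*g^4 + 2.1696*g^3 - 0.3207*g^2 - 2.4783*g - 3.5046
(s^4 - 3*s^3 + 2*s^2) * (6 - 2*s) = -2*s^5 + 12*s^4 - 22*s^3 + 12*s^2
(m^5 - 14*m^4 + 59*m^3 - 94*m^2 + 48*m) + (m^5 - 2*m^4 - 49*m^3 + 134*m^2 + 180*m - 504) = 2*m^5 - 16*m^4 + 10*m^3 + 40*m^2 + 228*m - 504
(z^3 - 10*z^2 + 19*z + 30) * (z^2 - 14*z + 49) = z^5 - 24*z^4 + 208*z^3 - 726*z^2 + 511*z + 1470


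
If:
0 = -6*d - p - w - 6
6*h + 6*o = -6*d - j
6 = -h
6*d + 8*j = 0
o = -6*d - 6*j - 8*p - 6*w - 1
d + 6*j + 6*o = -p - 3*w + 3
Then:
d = -16/71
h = -6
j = 12/71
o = 440/71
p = 1493/142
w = -2153/142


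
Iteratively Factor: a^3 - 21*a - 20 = (a + 1)*(a^2 - a - 20) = (a - 5)*(a + 1)*(a + 4)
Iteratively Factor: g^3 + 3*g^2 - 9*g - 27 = (g - 3)*(g^2 + 6*g + 9) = (g - 3)*(g + 3)*(g + 3)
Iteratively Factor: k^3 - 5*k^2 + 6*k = (k - 3)*(k^2 - 2*k) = (k - 3)*(k - 2)*(k)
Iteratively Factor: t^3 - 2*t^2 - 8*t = (t - 4)*(t^2 + 2*t) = t*(t - 4)*(t + 2)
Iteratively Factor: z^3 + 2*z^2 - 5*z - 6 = (z + 1)*(z^2 + z - 6) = (z + 1)*(z + 3)*(z - 2)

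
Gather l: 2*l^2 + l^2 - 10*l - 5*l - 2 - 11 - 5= 3*l^2 - 15*l - 18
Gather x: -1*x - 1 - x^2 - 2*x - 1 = -x^2 - 3*x - 2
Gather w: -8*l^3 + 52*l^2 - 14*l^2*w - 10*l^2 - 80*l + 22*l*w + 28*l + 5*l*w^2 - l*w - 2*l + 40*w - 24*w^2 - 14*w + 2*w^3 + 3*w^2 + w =-8*l^3 + 42*l^2 - 54*l + 2*w^3 + w^2*(5*l - 21) + w*(-14*l^2 + 21*l + 27)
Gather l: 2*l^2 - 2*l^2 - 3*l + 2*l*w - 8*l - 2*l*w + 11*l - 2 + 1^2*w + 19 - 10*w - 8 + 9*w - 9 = 0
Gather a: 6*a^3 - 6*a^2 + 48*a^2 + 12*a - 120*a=6*a^3 + 42*a^2 - 108*a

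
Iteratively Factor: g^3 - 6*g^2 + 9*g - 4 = (g - 1)*(g^2 - 5*g + 4) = (g - 4)*(g - 1)*(g - 1)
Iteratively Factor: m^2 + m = (m)*(m + 1)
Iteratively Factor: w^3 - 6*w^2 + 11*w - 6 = (w - 2)*(w^2 - 4*w + 3) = (w - 3)*(w - 2)*(w - 1)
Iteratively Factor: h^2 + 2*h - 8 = (h + 4)*(h - 2)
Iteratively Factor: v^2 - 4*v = (v - 4)*(v)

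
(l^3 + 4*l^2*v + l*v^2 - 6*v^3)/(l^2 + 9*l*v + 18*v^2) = (l^2 + l*v - 2*v^2)/(l + 6*v)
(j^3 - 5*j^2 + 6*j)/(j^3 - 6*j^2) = (j^2 - 5*j + 6)/(j*(j - 6))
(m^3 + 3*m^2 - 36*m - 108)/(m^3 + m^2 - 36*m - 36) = (m + 3)/(m + 1)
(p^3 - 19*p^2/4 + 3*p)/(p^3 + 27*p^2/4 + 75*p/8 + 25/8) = 2*p*(4*p^2 - 19*p + 12)/(8*p^3 + 54*p^2 + 75*p + 25)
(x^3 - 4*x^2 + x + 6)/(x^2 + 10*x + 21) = (x^3 - 4*x^2 + x + 6)/(x^2 + 10*x + 21)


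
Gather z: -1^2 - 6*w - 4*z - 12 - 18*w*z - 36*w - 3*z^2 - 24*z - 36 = -42*w - 3*z^2 + z*(-18*w - 28) - 49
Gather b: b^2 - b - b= b^2 - 2*b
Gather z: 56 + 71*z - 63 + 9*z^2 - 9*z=9*z^2 + 62*z - 7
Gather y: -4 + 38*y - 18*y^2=-18*y^2 + 38*y - 4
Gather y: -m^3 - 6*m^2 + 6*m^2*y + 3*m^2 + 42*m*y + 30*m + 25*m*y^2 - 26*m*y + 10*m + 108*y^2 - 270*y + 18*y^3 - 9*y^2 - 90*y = -m^3 - 3*m^2 + 40*m + 18*y^3 + y^2*(25*m + 99) + y*(6*m^2 + 16*m - 360)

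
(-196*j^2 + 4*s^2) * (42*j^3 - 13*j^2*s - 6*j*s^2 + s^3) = -8232*j^5 + 2548*j^4*s + 1344*j^3*s^2 - 248*j^2*s^3 - 24*j*s^4 + 4*s^5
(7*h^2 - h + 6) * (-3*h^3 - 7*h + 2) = -21*h^5 + 3*h^4 - 67*h^3 + 21*h^2 - 44*h + 12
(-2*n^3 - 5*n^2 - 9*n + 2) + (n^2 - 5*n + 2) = -2*n^3 - 4*n^2 - 14*n + 4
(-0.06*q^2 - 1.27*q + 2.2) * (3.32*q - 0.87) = -0.1992*q^3 - 4.1642*q^2 + 8.4089*q - 1.914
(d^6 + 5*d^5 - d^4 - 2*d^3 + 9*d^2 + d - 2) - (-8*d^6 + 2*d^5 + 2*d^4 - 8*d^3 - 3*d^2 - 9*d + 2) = 9*d^6 + 3*d^5 - 3*d^4 + 6*d^3 + 12*d^2 + 10*d - 4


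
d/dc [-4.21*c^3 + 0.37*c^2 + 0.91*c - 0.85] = -12.63*c^2 + 0.74*c + 0.91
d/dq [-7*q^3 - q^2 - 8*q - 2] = -21*q^2 - 2*q - 8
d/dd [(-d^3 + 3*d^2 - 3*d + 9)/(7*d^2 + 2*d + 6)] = (-7*d^4 - 4*d^3 + 9*d^2 - 90*d - 36)/(49*d^4 + 28*d^3 + 88*d^2 + 24*d + 36)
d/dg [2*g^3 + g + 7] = 6*g^2 + 1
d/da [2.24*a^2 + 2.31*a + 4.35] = 4.48*a + 2.31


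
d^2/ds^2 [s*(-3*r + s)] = 2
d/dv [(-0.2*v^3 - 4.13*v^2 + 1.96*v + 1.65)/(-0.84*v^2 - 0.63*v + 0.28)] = (0.168*v^4 + 0.252*v^3 + 4.0803*v^2 + 0.4592*v + 1.5883)/(0.7056*v^4 + 1.0584*v^3 - 0.0735*v^2 - 0.3528*v + 0.0784)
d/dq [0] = 0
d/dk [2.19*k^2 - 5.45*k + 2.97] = 4.38*k - 5.45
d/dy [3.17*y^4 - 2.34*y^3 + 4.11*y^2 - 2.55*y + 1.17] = 12.68*y^3 - 7.02*y^2 + 8.22*y - 2.55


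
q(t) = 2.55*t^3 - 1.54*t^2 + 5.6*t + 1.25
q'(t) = 7.65*t^2 - 3.08*t + 5.6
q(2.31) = 37.40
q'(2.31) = 39.31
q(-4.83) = -349.05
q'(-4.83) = 198.94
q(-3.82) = -184.76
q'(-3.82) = 129.00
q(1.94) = 24.94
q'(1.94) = 28.42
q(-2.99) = -97.43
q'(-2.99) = 83.20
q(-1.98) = -35.67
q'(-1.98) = 41.69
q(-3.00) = -98.26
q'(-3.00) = 83.69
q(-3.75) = -175.88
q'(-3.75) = 124.73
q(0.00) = 1.25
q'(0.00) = 5.60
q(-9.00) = -2032.84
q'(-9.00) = 652.97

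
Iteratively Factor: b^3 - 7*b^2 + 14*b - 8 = (b - 2)*(b^2 - 5*b + 4) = (b - 4)*(b - 2)*(b - 1)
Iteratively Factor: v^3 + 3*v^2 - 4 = (v + 2)*(v^2 + v - 2) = (v + 2)^2*(v - 1)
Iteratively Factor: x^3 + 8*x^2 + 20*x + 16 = (x + 4)*(x^2 + 4*x + 4) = (x + 2)*(x + 4)*(x + 2)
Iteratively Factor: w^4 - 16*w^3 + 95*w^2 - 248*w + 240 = (w - 4)*(w^3 - 12*w^2 + 47*w - 60) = (w - 4)*(w - 3)*(w^2 - 9*w + 20) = (w - 4)^2*(w - 3)*(w - 5)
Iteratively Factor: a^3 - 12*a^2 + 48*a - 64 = (a - 4)*(a^2 - 8*a + 16) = (a - 4)^2*(a - 4)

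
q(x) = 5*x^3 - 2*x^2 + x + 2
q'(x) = 15*x^2 - 4*x + 1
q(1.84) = 28.22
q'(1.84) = 44.42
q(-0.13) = 1.83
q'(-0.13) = 1.77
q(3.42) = 182.04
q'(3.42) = 162.77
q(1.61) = 19.29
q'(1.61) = 33.44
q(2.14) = 43.98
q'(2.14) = 61.13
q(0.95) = 5.43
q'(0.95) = 10.74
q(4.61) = 453.97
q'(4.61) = 301.34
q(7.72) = 2191.02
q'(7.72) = 864.10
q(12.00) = 8366.00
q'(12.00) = 2113.00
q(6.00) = 1016.00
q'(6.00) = 517.00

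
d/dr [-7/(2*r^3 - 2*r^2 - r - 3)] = 7*(6*r^2 - 4*r - 1)/(-2*r^3 + 2*r^2 + r + 3)^2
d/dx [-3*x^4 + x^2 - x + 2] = -12*x^3 + 2*x - 1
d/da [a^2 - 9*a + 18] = 2*a - 9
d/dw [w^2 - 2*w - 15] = 2*w - 2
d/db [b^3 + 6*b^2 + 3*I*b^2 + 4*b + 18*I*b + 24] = 3*b^2 + 6*b*(2 + I) + 4 + 18*I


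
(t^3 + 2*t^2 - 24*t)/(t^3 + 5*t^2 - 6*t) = (t - 4)/(t - 1)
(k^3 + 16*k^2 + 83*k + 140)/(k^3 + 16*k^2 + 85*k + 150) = (k^2 + 11*k + 28)/(k^2 + 11*k + 30)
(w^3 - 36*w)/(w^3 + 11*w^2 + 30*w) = (w - 6)/(w + 5)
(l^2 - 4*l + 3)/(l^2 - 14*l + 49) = (l^2 - 4*l + 3)/(l^2 - 14*l + 49)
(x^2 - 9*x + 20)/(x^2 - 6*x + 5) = (x - 4)/(x - 1)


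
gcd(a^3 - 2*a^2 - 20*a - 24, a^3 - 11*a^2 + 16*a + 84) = a^2 - 4*a - 12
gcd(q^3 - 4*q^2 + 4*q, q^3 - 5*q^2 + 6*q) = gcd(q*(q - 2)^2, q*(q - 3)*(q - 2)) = q^2 - 2*q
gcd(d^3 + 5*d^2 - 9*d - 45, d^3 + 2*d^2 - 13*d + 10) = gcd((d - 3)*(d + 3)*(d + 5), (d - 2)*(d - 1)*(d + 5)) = d + 5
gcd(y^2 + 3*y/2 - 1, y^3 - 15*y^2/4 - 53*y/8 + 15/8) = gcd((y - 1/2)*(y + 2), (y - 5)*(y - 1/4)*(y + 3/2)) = 1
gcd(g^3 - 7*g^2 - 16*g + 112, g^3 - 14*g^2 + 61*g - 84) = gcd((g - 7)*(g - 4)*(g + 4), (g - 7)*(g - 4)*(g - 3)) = g^2 - 11*g + 28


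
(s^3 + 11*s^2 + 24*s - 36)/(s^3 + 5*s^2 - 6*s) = (s + 6)/s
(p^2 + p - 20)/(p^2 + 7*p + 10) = (p - 4)/(p + 2)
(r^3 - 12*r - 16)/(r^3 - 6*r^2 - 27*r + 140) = (r^2 + 4*r + 4)/(r^2 - 2*r - 35)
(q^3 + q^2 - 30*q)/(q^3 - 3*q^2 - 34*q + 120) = q/(q - 4)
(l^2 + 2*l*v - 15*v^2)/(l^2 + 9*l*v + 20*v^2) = (l - 3*v)/(l + 4*v)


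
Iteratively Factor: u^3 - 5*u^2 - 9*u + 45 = (u + 3)*(u^2 - 8*u + 15) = (u - 5)*(u + 3)*(u - 3)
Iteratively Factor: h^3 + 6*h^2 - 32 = (h + 4)*(h^2 + 2*h - 8) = (h + 4)^2*(h - 2)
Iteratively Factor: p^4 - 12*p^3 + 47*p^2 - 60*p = (p - 3)*(p^3 - 9*p^2 + 20*p) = p*(p - 3)*(p^2 - 9*p + 20) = p*(p - 4)*(p - 3)*(p - 5)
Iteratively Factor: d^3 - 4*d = (d)*(d^2 - 4) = d*(d - 2)*(d + 2)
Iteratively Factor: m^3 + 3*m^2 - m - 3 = (m + 3)*(m^2 - 1) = (m + 1)*(m + 3)*(m - 1)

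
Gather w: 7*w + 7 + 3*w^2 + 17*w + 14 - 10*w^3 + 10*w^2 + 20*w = -10*w^3 + 13*w^2 + 44*w + 21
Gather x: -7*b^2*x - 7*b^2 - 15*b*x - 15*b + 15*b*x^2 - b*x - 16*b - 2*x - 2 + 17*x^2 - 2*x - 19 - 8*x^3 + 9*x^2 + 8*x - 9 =-7*b^2 - 31*b - 8*x^3 + x^2*(15*b + 26) + x*(-7*b^2 - 16*b + 4) - 30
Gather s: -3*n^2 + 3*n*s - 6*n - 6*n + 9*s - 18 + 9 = -3*n^2 - 12*n + s*(3*n + 9) - 9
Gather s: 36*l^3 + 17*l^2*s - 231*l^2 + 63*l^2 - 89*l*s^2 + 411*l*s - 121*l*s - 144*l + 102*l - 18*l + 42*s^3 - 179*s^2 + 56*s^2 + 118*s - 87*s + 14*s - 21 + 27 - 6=36*l^3 - 168*l^2 - 60*l + 42*s^3 + s^2*(-89*l - 123) + s*(17*l^2 + 290*l + 45)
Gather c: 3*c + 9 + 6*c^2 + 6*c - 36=6*c^2 + 9*c - 27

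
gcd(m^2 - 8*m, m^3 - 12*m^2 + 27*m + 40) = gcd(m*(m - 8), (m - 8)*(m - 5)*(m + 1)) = m - 8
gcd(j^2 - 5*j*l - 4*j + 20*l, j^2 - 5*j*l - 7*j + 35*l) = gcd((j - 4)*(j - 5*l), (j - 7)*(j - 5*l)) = j - 5*l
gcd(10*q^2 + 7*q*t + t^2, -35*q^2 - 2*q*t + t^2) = 5*q + t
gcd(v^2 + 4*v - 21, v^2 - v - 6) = v - 3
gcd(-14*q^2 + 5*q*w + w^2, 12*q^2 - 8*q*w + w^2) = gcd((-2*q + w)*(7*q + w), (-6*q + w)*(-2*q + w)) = 2*q - w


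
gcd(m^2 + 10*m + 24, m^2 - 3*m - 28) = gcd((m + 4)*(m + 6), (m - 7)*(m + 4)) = m + 4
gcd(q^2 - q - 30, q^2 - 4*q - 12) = q - 6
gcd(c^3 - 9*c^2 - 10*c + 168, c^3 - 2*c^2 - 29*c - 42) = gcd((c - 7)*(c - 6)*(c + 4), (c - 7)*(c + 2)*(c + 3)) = c - 7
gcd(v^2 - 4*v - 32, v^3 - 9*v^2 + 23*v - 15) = 1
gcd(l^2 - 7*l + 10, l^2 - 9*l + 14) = l - 2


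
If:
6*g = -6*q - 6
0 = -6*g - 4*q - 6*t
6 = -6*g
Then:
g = -1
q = 0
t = 1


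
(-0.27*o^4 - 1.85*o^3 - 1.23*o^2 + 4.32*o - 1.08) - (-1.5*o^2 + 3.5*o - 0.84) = -0.27*o^4 - 1.85*o^3 + 0.27*o^2 + 0.82*o - 0.24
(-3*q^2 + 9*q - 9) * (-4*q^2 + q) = 12*q^4 - 39*q^3 + 45*q^2 - 9*q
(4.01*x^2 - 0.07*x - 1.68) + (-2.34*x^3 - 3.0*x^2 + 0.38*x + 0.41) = -2.34*x^3 + 1.01*x^2 + 0.31*x - 1.27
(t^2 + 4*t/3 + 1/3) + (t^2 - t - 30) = 2*t^2 + t/3 - 89/3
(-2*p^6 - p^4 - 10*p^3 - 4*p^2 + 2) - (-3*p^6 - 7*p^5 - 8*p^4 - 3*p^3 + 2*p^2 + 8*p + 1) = p^6 + 7*p^5 + 7*p^4 - 7*p^3 - 6*p^2 - 8*p + 1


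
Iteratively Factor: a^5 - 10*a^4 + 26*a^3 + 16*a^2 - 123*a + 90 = (a + 2)*(a^4 - 12*a^3 + 50*a^2 - 84*a + 45) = (a - 3)*(a + 2)*(a^3 - 9*a^2 + 23*a - 15) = (a - 3)^2*(a + 2)*(a^2 - 6*a + 5) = (a - 5)*(a - 3)^2*(a + 2)*(a - 1)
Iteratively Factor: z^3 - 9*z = (z - 3)*(z^2 + 3*z) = (z - 3)*(z + 3)*(z)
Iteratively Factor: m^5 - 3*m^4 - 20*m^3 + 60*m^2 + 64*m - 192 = (m - 2)*(m^4 - m^3 - 22*m^2 + 16*m + 96) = (m - 2)*(m + 2)*(m^3 - 3*m^2 - 16*m + 48) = (m - 3)*(m - 2)*(m + 2)*(m^2 - 16) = (m - 4)*(m - 3)*(m - 2)*(m + 2)*(m + 4)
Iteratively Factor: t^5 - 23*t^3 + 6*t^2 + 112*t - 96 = (t - 1)*(t^4 + t^3 - 22*t^2 - 16*t + 96) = (t - 1)*(t + 3)*(t^3 - 2*t^2 - 16*t + 32) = (t - 2)*(t - 1)*(t + 3)*(t^2 - 16) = (t - 2)*(t - 1)*(t + 3)*(t + 4)*(t - 4)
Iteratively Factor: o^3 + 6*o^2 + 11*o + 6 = (o + 2)*(o^2 + 4*o + 3) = (o + 1)*(o + 2)*(o + 3)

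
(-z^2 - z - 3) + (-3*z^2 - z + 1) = -4*z^2 - 2*z - 2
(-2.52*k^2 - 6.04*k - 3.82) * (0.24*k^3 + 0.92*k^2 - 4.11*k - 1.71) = -0.6048*k^5 - 3.768*k^4 + 3.8836*k^3 + 25.6192*k^2 + 26.0286*k + 6.5322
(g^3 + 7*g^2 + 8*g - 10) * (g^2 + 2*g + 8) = g^5 + 9*g^4 + 30*g^3 + 62*g^2 + 44*g - 80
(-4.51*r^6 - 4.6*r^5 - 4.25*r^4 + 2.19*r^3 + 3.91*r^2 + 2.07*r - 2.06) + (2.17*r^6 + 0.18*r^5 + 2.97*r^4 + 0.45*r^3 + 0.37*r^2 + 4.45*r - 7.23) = -2.34*r^6 - 4.42*r^5 - 1.28*r^4 + 2.64*r^3 + 4.28*r^2 + 6.52*r - 9.29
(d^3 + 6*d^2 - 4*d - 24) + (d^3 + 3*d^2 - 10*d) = 2*d^3 + 9*d^2 - 14*d - 24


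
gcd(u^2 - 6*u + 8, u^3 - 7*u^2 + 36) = 1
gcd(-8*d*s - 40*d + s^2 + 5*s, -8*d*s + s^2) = -8*d + s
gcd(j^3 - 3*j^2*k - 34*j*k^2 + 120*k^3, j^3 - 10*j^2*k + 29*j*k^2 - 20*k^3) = j^2 - 9*j*k + 20*k^2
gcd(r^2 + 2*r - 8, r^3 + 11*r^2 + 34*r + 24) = r + 4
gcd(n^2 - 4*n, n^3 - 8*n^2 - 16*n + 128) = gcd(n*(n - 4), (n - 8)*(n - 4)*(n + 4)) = n - 4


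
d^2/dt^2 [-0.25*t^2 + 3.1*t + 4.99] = -0.500000000000000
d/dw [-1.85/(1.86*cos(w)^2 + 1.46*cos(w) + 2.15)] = -(6.882*cos(w) + 2.701)*sin(w)/(1.86*cos(w)^2 + 1.46*cos(w) + 2.15)^2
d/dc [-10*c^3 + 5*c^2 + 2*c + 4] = -30*c^2 + 10*c + 2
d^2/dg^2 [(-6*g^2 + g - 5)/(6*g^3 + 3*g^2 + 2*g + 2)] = 6*(-72*g^6 + 36*g^5 - 270*g^4 - 61*g^3 - 93*g^2 + 24*g - 6)/(216*g^9 + 324*g^8 + 378*g^7 + 459*g^6 + 342*g^5 + 234*g^4 + 152*g^3 + 60*g^2 + 24*g + 8)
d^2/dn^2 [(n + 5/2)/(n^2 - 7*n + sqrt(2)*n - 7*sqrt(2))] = ((2*n + 5)*(2*n - 7 + sqrt(2))^2 + (-6*n - 2*sqrt(2) + 9)*(n^2 - 7*n + sqrt(2)*n - 7*sqrt(2)))/(n^2 - 7*n + sqrt(2)*n - 7*sqrt(2))^3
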